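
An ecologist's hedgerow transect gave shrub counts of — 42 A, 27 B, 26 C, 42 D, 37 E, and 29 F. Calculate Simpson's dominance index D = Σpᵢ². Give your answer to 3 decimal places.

Total N = 42+27+26+42+37+29 = 203, so the proportions are 0.2069, 0.133, 0.12808, 0.2069, 0.18227, 0.14286 (working shown to 5 dp, full precision carried).
D = 0.2069² + 0.133² + 0.12808² + 0.2069² + 0.18227² + 0.14286² = 0.04281 + 0.01769 + 0.01640 + 0.04281 + 0.03322 + 0.02041 = 0.17334.
To 3 decimal places, D = 0.173.

0.173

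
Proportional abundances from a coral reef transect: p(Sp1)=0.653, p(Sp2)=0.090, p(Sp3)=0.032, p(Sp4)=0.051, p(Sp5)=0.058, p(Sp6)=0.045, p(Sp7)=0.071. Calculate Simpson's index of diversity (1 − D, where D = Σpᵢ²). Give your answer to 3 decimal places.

0.551

D = 0.653² + 0.09² + 0.032² + 0.051² + 0.058² + 0.045² + 0.071² = 0.42641 + 0.00810 + 0.00102 + 0.00260 + 0.00336 + 0.00202 + 0.00504 = 0.44856 (working shown to 5 dp, full precision carried).
So 1 − D = 0.55144, i.e. 0.551 to 3 decimal places.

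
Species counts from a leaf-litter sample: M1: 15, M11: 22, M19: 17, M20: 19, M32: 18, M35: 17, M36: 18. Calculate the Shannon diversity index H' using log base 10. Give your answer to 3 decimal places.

Total N = 15+22+17+19+18+17+18 = 126, so the proportions are 0.11905, 0.1746, 0.13492, 0.15079, 0.14286, 0.13492, 0.14286 (working shown to 5 dp, full precision carried).
Each pᵢ log₁₀ pᵢ term: 0.11905×(-0.92428)=-0.11003, 0.1746×(-0.75795)=-0.13234, 0.13492×(-0.86992)=-0.11737, 0.15079×(-0.82162)=-0.12389, 0.14286×(-0.84510)=-0.12073, 0.13492×(-0.86992)=-0.11737, 0.14286×(-0.84510)=-0.12073.
Sum = -0.84247, so H' = 0.842.

0.842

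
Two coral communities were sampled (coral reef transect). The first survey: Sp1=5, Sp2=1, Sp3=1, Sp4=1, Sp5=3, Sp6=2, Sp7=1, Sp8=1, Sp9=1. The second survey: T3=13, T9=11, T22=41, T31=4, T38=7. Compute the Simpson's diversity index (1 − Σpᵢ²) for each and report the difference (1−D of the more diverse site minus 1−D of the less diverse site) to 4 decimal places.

The first survey: N=16, proportions 0.3125, 0.0625, 0.0625, 0.0625, 0.1875, 0.125, 0.0625, 0.0625, 0.0625, giving 1−D = 0.828125 (working shown to 6 dp, full precision carried).
The second survey: N=76, proportions 0.171053, 0.144737, 0.539474, 0.052632, 0.092105, giving 1−D = 0.647507.
Difference = |0.828125 − 0.647507| = 0.180618, i.e. 0.1806 to 4 decimal places.

0.1806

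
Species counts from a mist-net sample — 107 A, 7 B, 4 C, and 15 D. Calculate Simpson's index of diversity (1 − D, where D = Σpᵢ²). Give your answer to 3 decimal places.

0.336

Total N = 107+7+4+15 = 133, so the proportions are 0.80451, 0.05263, 0.03008, 0.11278 (working shown to 5 dp, full precision carried).
D = 0.80451² + 0.05263² + 0.03008² + 0.11278² = 0.64724 + 0.00277 + 0.00090 + 0.01272 = 0.66363.
So 1 − D = 0.33637, i.e. 0.336 to 3 decimal places.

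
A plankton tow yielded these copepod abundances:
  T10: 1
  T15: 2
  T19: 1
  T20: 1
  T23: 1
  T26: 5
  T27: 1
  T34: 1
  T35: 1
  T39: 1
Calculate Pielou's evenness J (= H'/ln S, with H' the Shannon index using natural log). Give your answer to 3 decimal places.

Total N = 1+2+1+1+1+5+1+1+1+1 = 15, so the proportions are 0.06667, 0.13333, 0.06667, 0.06667, 0.06667, 0.33333, 0.06667, 0.06667, 0.06667, 0.06667 (working shown to 5 dp, full precision carried).
H' = −Σ pᵢ ln pᵢ = −((-0.18054) + (-0.26865) + (-0.18054) + (-0.18054) + (-0.18054) + (-0.36620) + (-0.18054) + (-0.18054) + (-0.18054) + (-0.18054)) = 2.07915.
With S = 10 species, ln S = 2.30259, so J = 2.07915/2.30259 = 0.90296, i.e. 0.903 to 3 decimal places.

0.903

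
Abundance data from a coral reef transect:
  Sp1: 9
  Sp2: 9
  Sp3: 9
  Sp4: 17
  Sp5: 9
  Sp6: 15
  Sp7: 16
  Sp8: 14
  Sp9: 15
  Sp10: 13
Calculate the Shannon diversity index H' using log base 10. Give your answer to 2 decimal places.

0.99

Total N = 9+9+9+17+9+15+16+14+15+13 = 126, so the proportions are 0.0714, 0.0714, 0.0714, 0.1349, 0.0714, 0.119, 0.127, 0.1111, 0.119, 0.1032 (working shown to 4 dp, full precision carried).
Each pᵢ log₁₀ pᵢ term: 0.0714×(-1.1461)=-0.0819, 0.0714×(-1.1461)=-0.0819, 0.0714×(-1.1461)=-0.0819, 0.1349×(-0.8699)=-0.1174, 0.0714×(-1.1461)=-0.0819, 0.119×(-0.9243)=-0.1100, 0.127×(-0.8963)=-0.1138, 0.1111×(-0.9542)=-0.1060, 0.119×(-0.9243)=-0.1100, 0.1032×(-0.9864)=-0.1018.
Sum = -0.9865, so H' = 0.99.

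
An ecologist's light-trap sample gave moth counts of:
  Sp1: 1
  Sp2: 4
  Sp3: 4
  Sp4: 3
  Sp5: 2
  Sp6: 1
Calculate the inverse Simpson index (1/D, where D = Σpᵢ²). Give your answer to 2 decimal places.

Total N = 1+4+4+3+2+1 = 15, so the proportions are 0.066667, 0.266667, 0.266667, 0.2, 0.133333, 0.066667 (working shown to 6 dp, full precision carried).
D = 0.066667² + 0.266667² + 0.266667² + 0.2² + 0.133333² + 0.066667² = 0.004444 + 0.071111 + 0.071111 + 0.040000 + 0.017778 + 0.004444 = 0.208889.
So 1/D = 4.7872, i.e. 4.79 to 2 decimal places.

4.79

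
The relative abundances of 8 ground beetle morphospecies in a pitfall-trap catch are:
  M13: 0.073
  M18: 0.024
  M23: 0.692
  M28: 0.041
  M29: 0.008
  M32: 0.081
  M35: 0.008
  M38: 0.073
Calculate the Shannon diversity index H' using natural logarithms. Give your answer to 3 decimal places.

Each pᵢ ln pᵢ term (working shown to 5 dp, full precision carried): 0.073×(-2.61730)=-0.19106, 0.024×(-3.72970)=-0.08951, 0.692×(-0.36817)=-0.25477, 0.041×(-3.19418)=-0.13096, 0.008×(-4.82831)=-0.03863, 0.081×(-2.51331)=-0.20358, 0.008×(-4.82831)=-0.03863, 0.073×(-2.61730)=-0.19106.
Sum = -1.13820, so H' = 1.138.

1.138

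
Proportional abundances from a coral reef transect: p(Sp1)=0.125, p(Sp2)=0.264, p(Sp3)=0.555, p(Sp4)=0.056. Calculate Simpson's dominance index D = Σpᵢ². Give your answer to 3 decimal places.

0.396

D = 0.125² + 0.264² + 0.555² + 0.056² = 0.01562 + 0.06970 + 0.30803 + 0.00314 = 0.39648 (working shown to 5 dp, full precision carried).
To 3 decimal places, D = 0.396.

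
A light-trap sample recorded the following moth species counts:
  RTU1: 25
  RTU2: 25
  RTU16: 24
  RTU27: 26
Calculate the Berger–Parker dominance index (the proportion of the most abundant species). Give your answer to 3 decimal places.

Total N = 25+25+24+26 = 100, so the proportions are 0.25, 0.25, 0.24, 0.26 (working shown to 5 dp, full precision carried).
The largest proportion is 0.26, i.e. d = 0.260 to 3 decimal places.

0.260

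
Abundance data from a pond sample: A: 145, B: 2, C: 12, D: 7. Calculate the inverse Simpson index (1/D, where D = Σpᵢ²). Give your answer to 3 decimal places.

Total N = 145+2+12+7 = 166, so the proportions are 0.873494, 0.012048, 0.072289, 0.042169 (working shown to 6 dp, full precision carried).
D = 0.873494² + 0.012048² + 0.072289² + 0.042169² = 0.762992 + 0.000145 + 0.005226 + 0.001778 = 0.770141.
So 1/D = 1.29846, i.e. 1.298 to 3 decimal places.

1.298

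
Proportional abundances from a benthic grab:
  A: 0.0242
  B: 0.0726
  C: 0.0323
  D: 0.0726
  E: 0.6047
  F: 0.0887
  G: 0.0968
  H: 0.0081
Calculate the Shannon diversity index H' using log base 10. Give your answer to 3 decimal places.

0.593

Each pᵢ log₁₀ pᵢ term (working shown to 5 dp, full precision carried): 0.0242×(-1.61618)=-0.03911, 0.0726×(-1.13906)=-0.08270, 0.0323×(-1.49080)=-0.04815, 0.0726×(-1.13906)=-0.08270, 0.6047×(-0.21846)=-0.13210, 0.0887×(-1.05208)=-0.09332, 0.0968×(-1.01412)=-0.09817, 0.0081×(-2.09151)=-0.01694.
Sum = -0.59319, so H' = 0.593.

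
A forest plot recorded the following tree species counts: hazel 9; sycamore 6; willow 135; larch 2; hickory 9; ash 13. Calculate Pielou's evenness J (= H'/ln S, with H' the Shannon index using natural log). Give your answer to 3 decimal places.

0.483

Total N = 9+6+135+2+9+13 = 174, so the proportions are 0.05172, 0.03448, 0.77586, 0.01149, 0.05172, 0.07471 (working shown to 5 dp, full precision carried).
H' = −Σ pᵢ ln pᵢ = −((-0.15320) + (-0.11611) + (-0.19690) + (-0.05133) + (-0.15320) + (-0.19381)) = 0.86455.
With S = 6 species, ln S = 1.79176, so J = 0.86455/1.79176 = 0.48252, i.e. 0.483 to 3 decimal places.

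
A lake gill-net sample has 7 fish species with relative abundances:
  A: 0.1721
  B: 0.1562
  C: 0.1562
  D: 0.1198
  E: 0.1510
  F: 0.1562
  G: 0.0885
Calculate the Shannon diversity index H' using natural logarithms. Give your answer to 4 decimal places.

1.9271

Each pᵢ ln pᵢ term (working shown to 6 dp, full precision carried): 0.1721×(-1.759680)=-0.302841, 0.1562×(-1.856618)=-0.290004, 0.1562×(-1.856618)=-0.290004, 0.1198×(-2.121932)=-0.254207, 0.151×(-1.890475)=-0.285462, 0.1562×(-1.856618)=-0.290004, 0.0885×(-2.424753)=-0.214591.
Sum = -1.927112, so H' = 1.9271.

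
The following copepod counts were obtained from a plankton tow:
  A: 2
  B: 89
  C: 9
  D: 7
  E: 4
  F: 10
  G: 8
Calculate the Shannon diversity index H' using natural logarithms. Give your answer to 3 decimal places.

1.143

Total N = 2+89+9+7+4+10+8 = 129, so the proportions are 0.0155, 0.68992, 0.06977, 0.05426, 0.03101, 0.07752, 0.06202 (working shown to 5 dp, full precision carried).
Each pᵢ ln pᵢ term: 0.0155×(-4.16667)=-0.06460, 0.68992×(-0.37118)=-0.25608, 0.06977×(-2.66259)=-0.18576, 0.05426×(-2.91390)=-0.15812, 0.03101×(-3.47352)=-0.10771, 0.07752×(-2.55723)=-0.19823, 0.06202×(-2.78037)=-0.17243.
Sum = -1.14293, so H' = 1.143.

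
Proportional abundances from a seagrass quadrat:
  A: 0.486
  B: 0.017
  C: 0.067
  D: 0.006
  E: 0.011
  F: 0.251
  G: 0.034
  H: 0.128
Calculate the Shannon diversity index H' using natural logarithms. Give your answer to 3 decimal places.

Each pᵢ ln pᵢ term (working shown to 5 dp, full precision carried): 0.486×(-0.72155)=-0.35067, 0.017×(-4.07454)=-0.06927, 0.067×(-2.70306)=-0.18111, 0.006×(-5.11600)=-0.03070, 0.011×(-4.50986)=-0.04961, 0.251×(-1.38230)=-0.34696, 0.034×(-3.38139)=-0.11497, 0.128×(-2.05573)=-0.26313.
Sum = -1.40641, so H' = 1.406.

1.406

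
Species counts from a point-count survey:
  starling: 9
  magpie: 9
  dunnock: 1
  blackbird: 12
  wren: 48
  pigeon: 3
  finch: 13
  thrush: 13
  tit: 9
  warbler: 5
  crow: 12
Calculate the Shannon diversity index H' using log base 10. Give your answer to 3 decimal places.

Total N = 9+9+1+12+48+3+13+13+9+5+12 = 134, so the proportions are 0.06716, 0.06716, 0.00746, 0.08955, 0.35821, 0.02239, 0.09701, 0.09701, 0.06716, 0.03731, 0.08955 (working shown to 5 dp, full precision carried).
Each pᵢ log₁₀ pᵢ term: 0.06716×(-1.17286)=-0.07877, 0.06716×(-1.17286)=-0.07877, 0.00746×(-2.12710)=-0.01587, 0.08955×(-1.04792)=-0.09384, 0.35821×(-0.44586)=-0.15971, 0.02239×(-1.64998)=-0.03694, 0.09701×(-1.01316)=-0.09829, 0.09701×(-1.01316)=-0.09829, 0.06716×(-1.17286)=-0.07877, 0.03731×(-1.42813)=-0.05329, 0.08955×(-1.04792)=-0.09384.
Sum = -0.88641, so H' = 0.886.

0.886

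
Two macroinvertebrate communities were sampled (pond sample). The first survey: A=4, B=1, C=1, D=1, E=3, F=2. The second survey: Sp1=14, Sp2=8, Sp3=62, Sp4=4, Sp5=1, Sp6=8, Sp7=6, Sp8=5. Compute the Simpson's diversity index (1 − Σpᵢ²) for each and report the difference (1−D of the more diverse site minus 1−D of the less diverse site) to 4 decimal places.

0.1418

The first survey: N=12, proportions 0.333333, 0.083333, 0.083333, 0.083333, 0.25, 0.166667, giving 1−D = 0.777778 (working shown to 6 dp, full precision carried).
The second survey: N=108, proportions 0.12963, 0.074074, 0.574074, 0.037037, 0.009259, 0.074074, 0.055556, 0.046296, giving 1−D = 0.635974.
Difference = |0.777778 − 0.635974| = 0.141804, i.e. 0.1418 to 4 decimal places.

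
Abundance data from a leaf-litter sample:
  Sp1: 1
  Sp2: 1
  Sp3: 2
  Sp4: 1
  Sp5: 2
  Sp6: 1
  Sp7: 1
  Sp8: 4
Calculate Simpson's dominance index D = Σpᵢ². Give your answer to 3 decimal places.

Total N = 1+1+2+1+2+1+1+4 = 13, so the proportions are 0.07692, 0.07692, 0.15385, 0.07692, 0.15385, 0.07692, 0.07692, 0.30769 (working shown to 5 dp, full precision carried).
D = 0.07692² + 0.07692² + 0.15385² + 0.07692² + 0.15385² + 0.07692² + 0.07692² + 0.30769² = 0.00592 + 0.00592 + 0.02367 + 0.00592 + 0.02367 + 0.00592 + 0.00592 + 0.09467 = 0.17160.
To 3 decimal places, D = 0.172.

0.172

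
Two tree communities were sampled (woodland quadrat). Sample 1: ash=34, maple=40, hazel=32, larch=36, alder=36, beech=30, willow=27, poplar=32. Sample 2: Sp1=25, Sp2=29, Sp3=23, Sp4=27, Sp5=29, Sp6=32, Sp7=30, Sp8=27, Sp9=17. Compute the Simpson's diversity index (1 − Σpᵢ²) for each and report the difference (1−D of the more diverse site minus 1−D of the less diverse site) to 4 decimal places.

Sample 1: N=267, proportions 0.127341, 0.149813, 0.11985, 0.134831, 0.134831, 0.11236, 0.101124, 0.11985, giving 1−D = 0.873403 (working shown to 6 dp, full precision carried).
Sample 2: N=239, proportions 0.104603, 0.121339, 0.096234, 0.112971, 0.121339, 0.133891, 0.125523, 0.112971, 0.07113, giving 1−D = 0.886084.
Difference = |0.873403 − 0.886084| = 0.012681, i.e. 0.0127 to 4 decimal places.

0.0127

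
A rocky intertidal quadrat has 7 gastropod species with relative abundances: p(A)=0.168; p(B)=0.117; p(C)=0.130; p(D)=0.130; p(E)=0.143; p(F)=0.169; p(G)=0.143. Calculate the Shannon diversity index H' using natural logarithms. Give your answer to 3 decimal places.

Each pᵢ ln pᵢ term (working shown to 5 dp, full precision carried): 0.168×(-1.78379)=-0.29968, 0.117×(-2.14558)=-0.25103, 0.13×(-2.04022)=-0.26523, 0.13×(-2.04022)=-0.26523, 0.143×(-1.94491)=-0.27812, 0.169×(-1.77786)=-0.30046, 0.143×(-1.94491)=-0.27812.
Sum = -1.93787, so H' = 1.938.

1.938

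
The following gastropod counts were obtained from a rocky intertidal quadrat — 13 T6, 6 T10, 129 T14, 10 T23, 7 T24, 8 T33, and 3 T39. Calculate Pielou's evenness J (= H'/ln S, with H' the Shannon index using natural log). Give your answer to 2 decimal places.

0.53

Total N = 13+6+129+10+7+8+3 = 176, so the proportions are 0.0739, 0.0341, 0.733, 0.0568, 0.0398, 0.0455, 0.017 (working shown to 4 dp, full precision carried).
H' = −Σ pᵢ ln pᵢ = −((-0.1925) + (-0.1152) + (-0.2277) + (-0.1629) + (-0.1283) + (-0.1405) + (-0.0694)) = 1.0365.
With S = 7 species, ln S = 1.9459, so J = 1.0365/1.9459 = 0.5326, i.e. 0.53 to 2 decimal places.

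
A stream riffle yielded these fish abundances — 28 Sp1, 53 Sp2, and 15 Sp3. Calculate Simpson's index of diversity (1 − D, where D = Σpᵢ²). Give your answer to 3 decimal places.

0.586

Total N = 28+53+15 = 96, so the proportions are 0.29167, 0.55208, 0.15625 (working shown to 5 dp, full precision carried).
D = 0.29167² + 0.55208² + 0.15625² = 0.08507 + 0.30480 + 0.02441 = 0.41428.
So 1 − D = 0.58572, i.e. 0.586 to 3 decimal places.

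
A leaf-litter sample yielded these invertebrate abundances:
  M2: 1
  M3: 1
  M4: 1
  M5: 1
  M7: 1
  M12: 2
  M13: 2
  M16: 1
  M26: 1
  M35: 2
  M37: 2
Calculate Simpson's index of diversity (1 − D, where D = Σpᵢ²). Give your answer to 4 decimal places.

0.8978

Total N = 1+1+1+1+1+2+2+1+1+2+2 = 15, so the proportions are 0.066667, 0.066667, 0.066667, 0.066667, 0.066667, 0.133333, 0.133333, 0.066667, 0.066667, 0.133333, 0.133333 (working shown to 6 dp, full precision carried).
D = 0.066667² + 0.066667² + 0.066667² + 0.066667² + 0.066667² + 0.133333² + 0.133333² + 0.066667² + 0.066667² + 0.133333² + 0.133333² = 0.004444 + 0.004444 + 0.004444 + 0.004444 + 0.004444 + 0.017778 + 0.017778 + 0.004444 + 0.004444 + 0.017778 + 0.017778 = 0.102222.
So 1 − D = 0.897778, i.e. 0.8978 to 4 decimal places.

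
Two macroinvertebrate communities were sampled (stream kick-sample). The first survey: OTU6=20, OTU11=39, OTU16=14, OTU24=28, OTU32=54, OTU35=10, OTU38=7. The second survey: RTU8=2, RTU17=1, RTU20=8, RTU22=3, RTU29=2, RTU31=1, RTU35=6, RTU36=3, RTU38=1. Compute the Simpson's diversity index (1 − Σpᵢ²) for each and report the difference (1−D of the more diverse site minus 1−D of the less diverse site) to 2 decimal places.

The first survey: N=172, proportions 0.1163, 0.2267, 0.0814, 0.1628, 0.314, 0.0581, 0.0407, giving 1−D = 0.7983 (working shown to 4 dp, full precision carried).
The second survey: N=27, proportions 0.0741, 0.037, 0.2963, 0.1111, 0.0741, 0.037, 0.2222, 0.1111, 0.037, giving 1−D = 0.8230.
Difference = |0.7983 − 0.8230| = 0.0247, i.e. 0.02 to 2 decimal places.

0.02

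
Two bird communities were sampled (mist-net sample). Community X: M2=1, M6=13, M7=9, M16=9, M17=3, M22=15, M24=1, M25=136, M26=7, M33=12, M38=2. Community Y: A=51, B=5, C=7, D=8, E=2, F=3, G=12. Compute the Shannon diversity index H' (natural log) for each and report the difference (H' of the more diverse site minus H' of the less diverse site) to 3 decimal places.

Community X: N=208, proportions 0.00481, 0.0625, 0.04327, 0.04327, 0.01442, 0.07212, 0.00481, 0.65385, 0.03365, 0.05769, 0.00962, giving H' = 1.34831 (working shown to 5 dp, full precision carried).
Community Y: N=88, proportions 0.57955, 0.05682, 0.07955, 0.09091, 0.02273, 0.03409, 0.13636, giving H' = 1.37133.
Difference = |1.34831 − 1.37133| = 0.02302, i.e. 0.023 to 3 decimal places.

0.023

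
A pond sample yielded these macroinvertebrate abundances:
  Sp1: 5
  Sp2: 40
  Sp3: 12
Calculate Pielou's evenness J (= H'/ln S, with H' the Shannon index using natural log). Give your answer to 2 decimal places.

Total N = 5+40+12 = 57, so the proportions are 0.0877, 0.7018, 0.2105 (working shown to 4 dp, full precision carried).
H' = −Σ pᵢ ln pᵢ = −((-0.2135) + (-0.2485) + (-0.3280)) = 0.7900.
With S = 3 species, ln S = 1.0986, so J = 0.7900/1.0986 = 0.7191, i.e. 0.72 to 2 decimal places.

0.72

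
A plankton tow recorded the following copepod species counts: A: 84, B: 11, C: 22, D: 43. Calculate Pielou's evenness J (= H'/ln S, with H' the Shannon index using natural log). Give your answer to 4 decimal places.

Total N = 84+11+22+43 = 160, so the proportions are 0.525, 0.06875, 0.1375, 0.26875 (working shown to 6 dp, full precision carried).
H' = −Σ pᵢ ln pᵢ = −((-0.338287) + (-0.184063) + (-0.272818) + (-0.353130)) = 1.148299.
With S = 4 species, ln S = 1.386294, so J = 1.148299/1.386294 = 0.828323, i.e. 0.8283 to 4 decimal places.

0.8283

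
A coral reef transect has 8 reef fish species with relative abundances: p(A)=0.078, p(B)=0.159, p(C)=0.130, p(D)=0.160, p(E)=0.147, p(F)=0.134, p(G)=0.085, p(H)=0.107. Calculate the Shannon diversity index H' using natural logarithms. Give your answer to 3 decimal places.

Each pᵢ ln pᵢ term (working shown to 5 dp, full precision carried): 0.078×(-2.55105)=-0.19898, 0.159×(-1.83885)=-0.29238, 0.13×(-2.04022)=-0.26523, 0.16×(-1.83258)=-0.29321, 0.147×(-1.91732)=-0.28185, 0.134×(-2.00992)=-0.26933, 0.085×(-2.46510)=-0.20953, 0.107×(-2.23493)=-0.23914.
Sum = -2.04965, so H' = 2.050.

2.050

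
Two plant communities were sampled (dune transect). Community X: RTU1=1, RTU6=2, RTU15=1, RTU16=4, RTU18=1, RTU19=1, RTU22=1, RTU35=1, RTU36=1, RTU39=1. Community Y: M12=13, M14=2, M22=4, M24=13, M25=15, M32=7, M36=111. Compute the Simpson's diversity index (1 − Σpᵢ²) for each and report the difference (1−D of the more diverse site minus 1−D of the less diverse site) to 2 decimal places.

Community X: N=14, proportions 0.0714, 0.1429, 0.0714, 0.2857, 0.0714, 0.0714, 0.0714, 0.0714, 0.0714, 0.0714, giving 1−D = 0.8571 (working shown to 4 dp, full precision carried).
Community Y: N=165, proportions 0.0788, 0.0121, 0.0242, 0.0788, 0.0909, 0.0424, 0.6727, giving 1−D = 0.5242.
Difference = |0.8571 − 0.5242| = 0.3329, i.e. 0.33 to 2 decimal places.

0.33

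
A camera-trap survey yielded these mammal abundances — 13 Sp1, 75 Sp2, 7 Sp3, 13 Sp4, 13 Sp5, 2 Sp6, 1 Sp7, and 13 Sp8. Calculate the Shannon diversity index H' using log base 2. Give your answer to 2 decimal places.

2.13

Total N = 13+75+7+13+13+2+1+13 = 137, so the proportions are 0.0949, 0.5474, 0.0511, 0.0949, 0.0949, 0.0146, 0.0073, 0.0949 (working shown to 4 dp, full precision carried).
Each pᵢ log₂ pᵢ term: 0.0949×(-3.3976)=-0.3224, 0.5474×(-0.8692)=-0.4758, 0.0511×(-4.2907)=-0.2192, 0.0949×(-3.3976)=-0.3224, 0.0949×(-3.3976)=-0.3224, 0.0146×(-6.0980)=-0.0890, 0.0073×(-7.0980)=-0.0518, 0.0949×(-3.3976)=-0.3224.
Sum = -2.1255, so H' = 2.13.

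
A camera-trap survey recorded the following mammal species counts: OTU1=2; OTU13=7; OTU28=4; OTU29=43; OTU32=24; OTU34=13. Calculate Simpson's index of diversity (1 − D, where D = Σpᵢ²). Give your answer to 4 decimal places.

0.6921

Total N = 2+7+4+43+24+13 = 93, so the proportions are 0.021505, 0.075269, 0.043011, 0.462366, 0.258065, 0.139785 (working shown to 6 dp, full precision carried).
D = 0.021505² + 0.075269² + 0.043011² + 0.462366² + 0.258065² + 0.139785² = 0.000462 + 0.005665 + 0.001850 + 0.213782 + 0.066597 + 0.019540 = 0.307897.
So 1 − D = 0.692103, i.e. 0.6921 to 4 decimal places.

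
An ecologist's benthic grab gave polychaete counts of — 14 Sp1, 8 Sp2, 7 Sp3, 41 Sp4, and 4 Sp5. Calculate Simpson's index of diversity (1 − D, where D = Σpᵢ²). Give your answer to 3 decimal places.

0.634

Total N = 14+8+7+41+4 = 74, so the proportions are 0.18919, 0.10811, 0.09459, 0.55405, 0.05405 (working shown to 5 dp, full precision carried).
D = 0.18919² + 0.10811² + 0.09459² + 0.55405² + 0.05405² = 0.03579 + 0.01169 + 0.00895 + 0.30698 + 0.00292 = 0.36633.
So 1 − D = 0.63367, i.e. 0.634 to 3 decimal places.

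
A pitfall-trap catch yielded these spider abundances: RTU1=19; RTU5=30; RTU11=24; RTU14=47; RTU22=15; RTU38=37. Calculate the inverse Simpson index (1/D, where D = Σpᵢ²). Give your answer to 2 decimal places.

Total N = 19+30+24+47+15+37 = 172, so the proportions are 0.110465, 0.174419, 0.139535, 0.273256, 0.087209, 0.215116 (working shown to 6 dp, full precision carried).
D = 0.110465² + 0.174419² + 0.139535² + 0.273256² + 0.087209² + 0.215116² = 0.012203 + 0.030422 + 0.019470 + 0.074669 + 0.007605 + 0.046275 = 0.190644.
So 1/D = 5.2454, i.e. 5.25 to 2 decimal places.

5.25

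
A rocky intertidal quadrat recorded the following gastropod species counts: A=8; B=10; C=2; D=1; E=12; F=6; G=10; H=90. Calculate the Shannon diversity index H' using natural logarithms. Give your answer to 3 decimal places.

Total N = 8+10+2+1+12+6+10+90 = 139, so the proportions are 0.05755, 0.07194, 0.01439, 0.00719, 0.08633, 0.04317, 0.07194, 0.64748 (working shown to 5 dp, full precision carried).
Each pᵢ ln pᵢ term: 0.05755×(-2.85503)=-0.16432, 0.07194×(-2.63189)=-0.18934, 0.01439×(-4.24133)=-0.06103, 0.00719×(-4.93447)=-0.03550, 0.08633×(-2.44957)=-0.21147, 0.04317×(-3.14271)=-0.13566, 0.07194×(-2.63189)=-0.18934, 0.64748×(-0.43466)=-0.28144.
Sum = -1.26810, so H' = 1.268.

1.268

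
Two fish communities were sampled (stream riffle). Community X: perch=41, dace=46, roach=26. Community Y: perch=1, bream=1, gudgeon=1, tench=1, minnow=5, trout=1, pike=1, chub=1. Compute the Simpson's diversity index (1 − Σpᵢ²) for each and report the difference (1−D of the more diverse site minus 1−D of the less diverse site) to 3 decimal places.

0.128

Community X: N=113, proportions 0.36283, 0.40708, 0.23009, giving 1−D = 0.64970 (working shown to 5 dp, full precision carried).
Community Y: N=12, proportions 0.08333, 0.08333, 0.08333, 0.08333, 0.41667, 0.08333, 0.08333, 0.08333, giving 1−D = 0.77778.
Difference = |0.64970 − 0.77778| = 0.12808, i.e. 0.128 to 3 decimal places.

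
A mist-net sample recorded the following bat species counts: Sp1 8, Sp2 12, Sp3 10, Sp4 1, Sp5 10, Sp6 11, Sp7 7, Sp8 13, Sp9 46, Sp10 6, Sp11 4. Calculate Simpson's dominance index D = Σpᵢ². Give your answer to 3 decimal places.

0.178

Total N = 8+12+10+1+10+11+7+13+46+6+4 = 128, so the proportions are 0.0625, 0.09375, 0.07812, 0.00781, 0.07812, 0.08594, 0.05469, 0.10156, 0.35938, 0.04688, 0.03125 (working shown to 5 dp, full precision carried).
D = 0.0625² + 0.09375² + 0.07812² + 0.00781² + 0.07812² + 0.08594² + 0.05469² + 0.10156² + 0.35938² + 0.04688² + 0.03125² = 0.00391 + 0.00879 + 0.00610 + 0.00006 + 0.00610 + 0.00739 + 0.00299 + 0.01031 + 0.12915 + 0.00220 + 0.00098 = 0.17798.
To 3 decimal places, D = 0.178.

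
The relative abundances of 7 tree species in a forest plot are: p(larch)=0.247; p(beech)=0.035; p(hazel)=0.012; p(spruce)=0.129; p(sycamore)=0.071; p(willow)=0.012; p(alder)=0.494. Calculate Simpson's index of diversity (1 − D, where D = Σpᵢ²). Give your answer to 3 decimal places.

0.672

D = 0.247² + 0.035² + 0.012² + 0.129² + 0.071² + 0.012² + 0.494² = 0.06101 + 0.00123 + 0.00014 + 0.01664 + 0.00504 + 0.00014 + 0.24404 = 0.32824 (working shown to 5 dp, full precision carried).
So 1 − D = 0.67176, i.e. 0.672 to 3 decimal places.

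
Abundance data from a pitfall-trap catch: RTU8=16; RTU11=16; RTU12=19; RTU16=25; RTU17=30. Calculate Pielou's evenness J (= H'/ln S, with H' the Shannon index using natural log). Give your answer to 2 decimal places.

0.98

Total N = 16+16+19+25+30 = 106, so the proportions are 0.1509, 0.1509, 0.1792, 0.2358, 0.283 (working shown to 4 dp, full precision carried).
H' = −Σ pᵢ ln pᵢ = −((-0.2854) + (-0.2854) + (-0.3081) + (-0.3407) + (-0.3572)) = 1.5769.
With S = 5 species, ln S = 1.6094, so J = 1.5769/1.6094 = 0.9798, i.e. 0.98 to 2 decimal places.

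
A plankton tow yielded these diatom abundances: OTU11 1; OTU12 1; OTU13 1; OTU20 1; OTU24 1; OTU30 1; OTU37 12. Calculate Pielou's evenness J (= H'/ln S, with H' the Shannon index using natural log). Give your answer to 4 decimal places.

Total N = 1+1+1+1+1+1+12 = 18, so the proportions are 0.055556, 0.055556, 0.055556, 0.055556, 0.055556, 0.055556, 0.666667 (working shown to 6 dp, full precision carried).
H' = −Σ pᵢ ln pᵢ = −((-0.160576) + (-0.160576) + (-0.160576) + (-0.160576) + (-0.160576) + (-0.160576) + (-0.270310)) = 1.233767.
With S = 7 species, ln S = 1.945910, so J = 1.233767/1.945910 = 0.634031, i.e. 0.6340 to 4 decimal places.

0.6340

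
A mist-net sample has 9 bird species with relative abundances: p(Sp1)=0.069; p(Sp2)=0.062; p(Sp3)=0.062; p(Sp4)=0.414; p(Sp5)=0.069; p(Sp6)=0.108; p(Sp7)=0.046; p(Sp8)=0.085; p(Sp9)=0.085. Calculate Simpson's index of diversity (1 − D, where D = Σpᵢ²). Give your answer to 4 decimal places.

0.7832

D = 0.069² + 0.062² + 0.062² + 0.414² + 0.069² + 0.108² + 0.046² + 0.085² + 0.085² = 0.004761 + 0.003844 + 0.003844 + 0.171396 + 0.004761 + 0.011664 + 0.002116 + 0.007225 + 0.007225 = 0.216836 (working shown to 6 dp, full precision carried).
So 1 − D = 0.783164, i.e. 0.7832 to 4 decimal places.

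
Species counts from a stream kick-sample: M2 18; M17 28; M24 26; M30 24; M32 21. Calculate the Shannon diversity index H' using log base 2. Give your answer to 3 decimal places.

2.305

Total N = 18+28+26+24+21 = 117, so the proportions are 0.15385, 0.23932, 0.22222, 0.20513, 0.17949 (working shown to 5 dp, full precision carried).
Each pᵢ log₂ pᵢ term: 0.15385×(-2.70044)=-0.41545, 0.23932×(-2.06301)=-0.49371, 0.22222×(-2.16993)=-0.48221, 0.20513×(-2.28540)=-0.46880, 0.17949×(-2.47805)=-0.44478.
Sum = -2.30495, so H' = 2.305.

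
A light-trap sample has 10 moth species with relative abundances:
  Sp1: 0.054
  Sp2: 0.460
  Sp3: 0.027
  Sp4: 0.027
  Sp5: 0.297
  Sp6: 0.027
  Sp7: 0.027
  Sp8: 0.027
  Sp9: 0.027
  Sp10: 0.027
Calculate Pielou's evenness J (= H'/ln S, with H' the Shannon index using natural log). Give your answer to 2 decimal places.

H' = −Σ pᵢ ln pᵢ = −((-0.1576) + (-0.3572) + (-0.0975) + (-0.0975) + (-0.3606) + (-0.0975) + (-0.0975) + (-0.0975) + (-0.0975) + (-0.0975)) = 1.5580 (working shown to 4 dp, full precision carried).
With S = 10 species, ln S = 2.3026, so J = 1.5580/2.3026 = 0.6766, i.e. 0.68 to 2 decimal places.

0.68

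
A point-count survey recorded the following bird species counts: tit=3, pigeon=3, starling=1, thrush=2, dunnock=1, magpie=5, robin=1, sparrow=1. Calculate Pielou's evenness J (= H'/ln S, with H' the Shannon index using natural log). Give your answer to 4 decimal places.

0.9092

Total N = 3+3+1+2+1+5+1+1 = 17, so the proportions are 0.176471, 0.176471, 0.058824, 0.117647, 0.058824, 0.294118, 0.058824, 0.058824 (working shown to 6 dp, full precision carried).
H' = −Σ pᵢ ln pᵢ = −((-0.306106) + (-0.306106) + (-0.166660) + (-0.251772) + (-0.166660) + (-0.359934) + (-0.166660) + (-0.166660)) = 1.890557.
With S = 8 species, ln S = 2.079442, so J = 1.890557/2.079442 = 0.909166, i.e. 0.9092 to 4 decimal places.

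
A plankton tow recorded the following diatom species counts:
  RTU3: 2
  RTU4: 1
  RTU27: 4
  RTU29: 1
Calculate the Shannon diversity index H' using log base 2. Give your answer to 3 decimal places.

1.750

Total N = 2+1+4+1 = 8, so the proportions are 0.25, 0.125, 0.5, 0.125 (working shown to 5 dp, full precision carried).
Each pᵢ log₂ pᵢ term: 0.25×(-2.00000)=-0.50000, 0.125×(-3.00000)=-0.37500, 0.5×(-1.00000)=-0.50000, 0.125×(-3.00000)=-0.37500.
Sum = -1.75000, so H' = 1.750.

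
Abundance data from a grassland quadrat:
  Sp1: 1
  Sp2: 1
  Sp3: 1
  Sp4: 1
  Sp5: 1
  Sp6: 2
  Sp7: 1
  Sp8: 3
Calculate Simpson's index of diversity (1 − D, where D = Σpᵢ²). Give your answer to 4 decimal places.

0.8430

Total N = 1+1+1+1+1+2+1+3 = 11, so the proportions are 0.090909, 0.090909, 0.090909, 0.090909, 0.090909, 0.181818, 0.090909, 0.272727 (working shown to 6 dp, full precision carried).
D = 0.090909² + 0.090909² + 0.090909² + 0.090909² + 0.090909² + 0.181818² + 0.090909² + 0.272727² = 0.008264 + 0.008264 + 0.008264 + 0.008264 + 0.008264 + 0.033058 + 0.008264 + 0.074380 = 0.157025.
So 1 − D = 0.842975, i.e. 0.8430 to 4 decimal places.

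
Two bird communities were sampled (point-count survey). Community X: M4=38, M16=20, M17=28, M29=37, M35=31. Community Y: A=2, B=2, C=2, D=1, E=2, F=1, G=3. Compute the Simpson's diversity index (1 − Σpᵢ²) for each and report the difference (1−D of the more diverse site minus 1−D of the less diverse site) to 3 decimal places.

Community X: N=154, proportions 0.246753, 0.12987, 0.181818, 0.24026, 0.201299, giving 1−D = 0.790943 (working shown to 6 dp, full precision carried).
Community Y: N=13, proportions 0.153846, 0.153846, 0.153846, 0.076923, 0.153846, 0.076923, 0.230769, giving 1−D = 0.840237.
Difference = |0.790943 − 0.840237| = 0.049294, i.e. 0.049 to 3 decimal places.

0.049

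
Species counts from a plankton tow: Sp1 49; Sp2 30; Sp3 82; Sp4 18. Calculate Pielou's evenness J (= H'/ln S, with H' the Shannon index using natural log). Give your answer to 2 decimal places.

0.90

Total N = 49+30+82+18 = 179, so the proportions are 0.2737, 0.1676, 0.4581, 0.1006 (working shown to 4 dp, full precision carried).
H' = −Σ pᵢ ln pᵢ = −((-0.3547) + (-0.2994) + (-0.3576) + (-0.2310)) = 1.2426.
With S = 4 species, ln S = 1.3863, so J = 1.2426/1.3863 = 0.8964, i.e. 0.90 to 2 decimal places.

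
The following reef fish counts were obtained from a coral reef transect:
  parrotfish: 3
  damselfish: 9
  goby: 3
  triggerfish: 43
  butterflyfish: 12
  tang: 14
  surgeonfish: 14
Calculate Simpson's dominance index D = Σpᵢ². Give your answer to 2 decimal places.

Total N = 3+9+3+43+12+14+14 = 98, so the proportions are 0.0306, 0.0918, 0.0306, 0.4388, 0.1224, 0.1429, 0.1429 (working shown to 4 dp, full precision carried).
D = 0.0306² + 0.0918² + 0.0306² + 0.4388² + 0.1224² + 0.1429² + 0.1429² = 0.0009 + 0.0084 + 0.0009 + 0.1925 + 0.0150 + 0.0204 + 0.0204 = 0.2586.
To 2 decimal places, D = 0.26.

0.26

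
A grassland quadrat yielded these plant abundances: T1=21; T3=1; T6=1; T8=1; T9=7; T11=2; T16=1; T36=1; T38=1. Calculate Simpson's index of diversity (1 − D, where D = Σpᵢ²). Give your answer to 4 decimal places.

0.6142

Total N = 21+1+1+1+7+2+1+1+1 = 36, so the proportions are 0.583333, 0.027778, 0.027778, 0.027778, 0.194444, 0.055556, 0.027778, 0.027778, 0.027778 (working shown to 6 dp, full precision carried).
D = 0.583333² + 0.027778² + 0.027778² + 0.027778² + 0.194444² + 0.055556² + 0.027778² + 0.027778² + 0.027778² = 0.340278 + 0.000772 + 0.000772 + 0.000772 + 0.037809 + 0.003086 + 0.000772 + 0.000772 + 0.000772 = 0.385802.
So 1 − D = 0.614198, i.e. 0.6142 to 4 decimal places.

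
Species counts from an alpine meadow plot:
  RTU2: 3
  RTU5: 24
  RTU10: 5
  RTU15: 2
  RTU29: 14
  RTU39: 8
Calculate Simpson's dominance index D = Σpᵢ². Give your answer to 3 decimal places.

Total N = 3+24+5+2+14+8 = 56, so the proportions are 0.05357, 0.42857, 0.08929, 0.03571, 0.25, 0.14286 (working shown to 5 dp, full precision carried).
D = 0.05357² + 0.42857² + 0.08929² + 0.03571² + 0.25² + 0.14286² = 0.00287 + 0.18367 + 0.00797 + 0.00128 + 0.06250 + 0.02041 = 0.27870.
To 3 decimal places, D = 0.279.

0.279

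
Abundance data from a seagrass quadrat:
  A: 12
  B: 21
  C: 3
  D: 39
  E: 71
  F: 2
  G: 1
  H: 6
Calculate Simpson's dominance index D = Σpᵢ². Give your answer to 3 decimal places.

Total N = 12+21+3+39+71+2+1+6 = 155, so the proportions are 0.07742, 0.13548, 0.01935, 0.25161, 0.45806, 0.0129, 0.00645, 0.03871 (working shown to 5 dp, full precision carried).
D = 0.07742² + 0.13548² + 0.01935² + 0.25161² + 0.45806² + 0.0129² + 0.00645² + 0.03871² = 0.00599 + 0.01836 + 0.00037 + 0.06331 + 0.20982 + 0.00017 + 0.00004 + 0.00150 = 0.29956.
To 3 decimal places, D = 0.300.

0.300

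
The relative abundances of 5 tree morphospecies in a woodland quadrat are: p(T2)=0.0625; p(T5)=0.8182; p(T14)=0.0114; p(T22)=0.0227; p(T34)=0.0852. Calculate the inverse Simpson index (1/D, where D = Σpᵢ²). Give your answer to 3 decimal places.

D = 0.0625² + 0.8182² + 0.0114² + 0.0227² + 0.0852² = 0.003906 + 0.669451 + 0.000130 + 0.000515 + 0.007259 = 0.681262 (working shown to 6 dp, full precision carried).
So 1/D = 1.46786, i.e. 1.468 to 3 decimal places.

1.468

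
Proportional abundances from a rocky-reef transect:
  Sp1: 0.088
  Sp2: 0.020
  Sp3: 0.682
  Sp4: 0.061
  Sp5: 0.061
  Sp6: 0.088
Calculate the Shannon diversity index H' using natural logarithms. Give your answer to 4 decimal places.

1.1082

Each pᵢ ln pᵢ term (working shown to 6 dp, full precision carried): 0.088×(-2.430418)=-0.213877, 0.02×(-3.912023)=-0.078240, 0.682×(-0.382726)=-0.261019, 0.061×(-2.796881)=-0.170610, 0.061×(-2.796881)=-0.170610, 0.088×(-2.430418)=-0.213877.
Sum = -1.108233, so H' = 1.1082.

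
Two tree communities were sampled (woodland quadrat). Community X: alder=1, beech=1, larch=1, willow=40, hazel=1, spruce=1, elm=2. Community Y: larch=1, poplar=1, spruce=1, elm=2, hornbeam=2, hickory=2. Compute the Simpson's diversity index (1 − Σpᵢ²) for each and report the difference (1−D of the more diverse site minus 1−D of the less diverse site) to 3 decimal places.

0.543

Community X: N=47, proportions 0.021277, 0.021277, 0.021277, 0.851064, 0.021277, 0.021277, 0.042553, giving 1−D = 0.271616 (working shown to 6 dp, full precision carried).
Community Y: N=9, proportions 0.111111, 0.111111, 0.111111, 0.222222, 0.222222, 0.222222, giving 1−D = 0.814815.
Difference = |0.271616 − 0.814815| = 0.543199, i.e. 0.543 to 3 decimal places.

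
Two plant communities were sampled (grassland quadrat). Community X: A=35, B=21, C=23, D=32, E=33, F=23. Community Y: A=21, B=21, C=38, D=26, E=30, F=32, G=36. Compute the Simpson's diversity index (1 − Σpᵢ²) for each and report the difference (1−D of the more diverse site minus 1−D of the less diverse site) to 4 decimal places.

0.0239

Community X: N=167, proportions 0.209581, 0.125749, 0.137725, 0.191617, 0.197605, 0.137725, giving 1−D = 0.826562 (working shown to 6 dp, full precision carried).
Community Y: N=204, proportions 0.102941, 0.102941, 0.186275, 0.127451, 0.147059, 0.156863, 0.176471, giving 1−D = 0.850490.
Difference = |0.826562 − 0.850490| = 0.023928, i.e. 0.0239 to 4 decimal places.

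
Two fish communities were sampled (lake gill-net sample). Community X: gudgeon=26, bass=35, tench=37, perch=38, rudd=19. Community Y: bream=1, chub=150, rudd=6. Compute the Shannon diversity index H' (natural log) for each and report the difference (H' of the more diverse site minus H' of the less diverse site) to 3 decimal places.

1.379

Community X: N=155, proportions 0.16774, 0.22581, 0.23871, 0.24516, 0.12258, giving H' = 1.57940 (working shown to 5 dp, full precision carried).
Community Y: N=157, proportions 0.00637, 0.95541, 0.03822, giving H' = 0.20054.
Difference = |1.57940 − 0.20054| = 1.37886, i.e. 1.379 to 3 decimal places.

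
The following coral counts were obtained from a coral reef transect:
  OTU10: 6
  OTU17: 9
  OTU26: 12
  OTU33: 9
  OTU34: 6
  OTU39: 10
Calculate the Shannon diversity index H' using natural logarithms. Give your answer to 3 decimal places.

Total N = 6+9+12+9+6+10 = 52, so the proportions are 0.11538, 0.17308, 0.23077, 0.17308, 0.11538, 0.19231 (working shown to 5 dp, full precision carried).
Each pᵢ ln pᵢ term: 0.11538×(-2.15948)=-0.24917, 0.17308×(-1.75402)=-0.30358, 0.23077×(-1.46634)=-0.33839, 0.17308×(-1.75402)=-0.30358, 0.11538×(-2.15948)=-0.24917, 0.19231×(-1.64866)=-0.31705.
Sum = -1.76094, so H' = 1.761.

1.761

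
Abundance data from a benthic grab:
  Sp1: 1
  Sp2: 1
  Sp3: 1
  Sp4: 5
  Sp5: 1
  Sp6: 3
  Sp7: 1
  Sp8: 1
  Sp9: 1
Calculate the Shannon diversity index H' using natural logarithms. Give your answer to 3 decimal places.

1.952

Total N = 1+1+1+5+1+3+1+1+1 = 15, so the proportions are 0.06667, 0.06667, 0.06667, 0.33333, 0.06667, 0.2, 0.06667, 0.06667, 0.06667 (working shown to 5 dp, full precision carried).
Each pᵢ ln pᵢ term: 0.06667×(-2.70805)=-0.18054, 0.06667×(-2.70805)=-0.18054, 0.06667×(-2.70805)=-0.18054, 0.33333×(-1.09861)=-0.36620, 0.06667×(-2.70805)=-0.18054, 0.2×(-1.60944)=-0.32189, 0.06667×(-2.70805)=-0.18054, 0.06667×(-2.70805)=-0.18054, 0.06667×(-2.70805)=-0.18054.
Sum = -1.95185, so H' = 1.952.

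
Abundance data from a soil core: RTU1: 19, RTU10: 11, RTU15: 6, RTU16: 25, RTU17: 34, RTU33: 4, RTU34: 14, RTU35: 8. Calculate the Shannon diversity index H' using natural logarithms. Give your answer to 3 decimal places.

Total N = 19+11+6+25+34+4+14+8 = 121, so the proportions are 0.15702, 0.09091, 0.04959, 0.20661, 0.28099, 0.03306, 0.1157, 0.06612 (working shown to 5 dp, full precision carried).
Each pᵢ ln pᵢ term: 0.15702×(-1.85135)=-0.29071, 0.09091×(-2.39790)=-0.21799, 0.04959×(-3.00403)=-0.14896, 0.20661×(-1.57691)=-0.32581, 0.28099×(-1.26943)=-0.35670, 0.03306×(-3.40950)=-0.11271, 0.1157×(-2.15673)=-0.24954, 0.06612×(-2.71635)=-0.17959.
Sum = -1.88201, so H' = 1.882.

1.882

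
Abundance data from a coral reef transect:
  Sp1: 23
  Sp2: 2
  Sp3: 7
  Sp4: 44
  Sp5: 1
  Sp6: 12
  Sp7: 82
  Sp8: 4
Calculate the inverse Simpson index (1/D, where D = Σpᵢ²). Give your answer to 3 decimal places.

3.257

Total N = 23+2+7+44+1+12+82+4 = 175, so the proportions are 0.1314286, 0.0114286, 0.04, 0.2514286, 0.0057143, 0.0685714, 0.4685714, 0.0228571 (working shown to 7 dp, full precision carried).
D = 0.1314286² + 0.0114286² + 0.04² + 0.2514286² + 0.0057143² + 0.0685714² + 0.4685714² + 0.0228571² = 0.0172735 + 0.0001306 + 0.0016000 + 0.0632163 + 0.0000327 + 0.0047020 + 0.2195592 + 0.0005224 = 0.3070367.
So 1/D = 3.25694, i.e. 3.257 to 3 decimal places.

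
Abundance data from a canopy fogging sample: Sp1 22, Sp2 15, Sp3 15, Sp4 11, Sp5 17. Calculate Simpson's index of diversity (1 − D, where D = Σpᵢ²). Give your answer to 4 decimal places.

Total N = 22+15+15+11+17 = 80, so the proportions are 0.275, 0.1875, 0.1875, 0.1375, 0.2125 (working shown to 6 dp, full precision carried).
D = 0.275² + 0.1875² + 0.1875² + 0.1375² + 0.2125² = 0.075625 + 0.035156 + 0.035156 + 0.018906 + 0.045156 = 0.210000.
So 1 − D = 0.790000, i.e. 0.7900 to 4 decimal places.

0.7900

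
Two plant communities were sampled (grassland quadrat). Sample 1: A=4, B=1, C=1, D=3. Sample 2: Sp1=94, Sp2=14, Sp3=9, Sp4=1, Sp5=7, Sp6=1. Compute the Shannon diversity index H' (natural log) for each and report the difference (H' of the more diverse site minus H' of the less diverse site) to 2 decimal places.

0.33

Sample 1: N=9, proportions 0.4444, 0.1111, 0.1111, 0.3333, giving H' = 1.2149 (working shown to 4 dp, full precision carried).
Sample 2: N=126, proportions 0.746, 0.1111, 0.0714, 0.0079, 0.0556, 0.0079, giving H' = 0.8886.
Difference = |1.2149 − 0.8886| = 0.3263, i.e. 0.33 to 2 decimal places.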